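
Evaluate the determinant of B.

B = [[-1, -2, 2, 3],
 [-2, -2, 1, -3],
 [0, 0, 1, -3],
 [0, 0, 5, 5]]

-40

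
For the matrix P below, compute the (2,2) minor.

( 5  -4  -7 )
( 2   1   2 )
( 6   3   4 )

Delete row 2 and column 2; the remaining 2×2 submatrix is [5 -7; 6 4].
Its determinant is 5·4 − (-7)·6 = 62.

62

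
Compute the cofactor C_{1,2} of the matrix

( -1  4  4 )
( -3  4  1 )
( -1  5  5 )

Delete row 1 and column 2; the remaining 2×2 submatrix is [-3 1; -1 5].
Its determinant is (-3)·5 − 1·(-1) = -14.
The cofactor carries sign (−1)^(1+2) = −1, so C_{1,2} = −(-14) = 14.

14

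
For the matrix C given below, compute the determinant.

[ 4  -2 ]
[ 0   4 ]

det(C) = 4·4 − (-2)·0 = 16 − 0 = 16

|C| = 16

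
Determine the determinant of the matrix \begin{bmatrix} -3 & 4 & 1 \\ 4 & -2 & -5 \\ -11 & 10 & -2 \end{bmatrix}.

The determinant is 108.

Expand along column 1:
  + (-3) · |-2 -5; 10 -2| = (-3)·(4 − (-50)) = -162
  − 4 · |4 1; 10 -2| = −4·(-8 − 10) = 72
  + (-11) · |4 1; -2 -5| = (-11)·(-20 − (-2)) = 198
Sum: (-162) + (72) + (198) = 108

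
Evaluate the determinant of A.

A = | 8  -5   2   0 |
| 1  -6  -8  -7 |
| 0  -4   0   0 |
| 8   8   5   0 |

The determinant is 672.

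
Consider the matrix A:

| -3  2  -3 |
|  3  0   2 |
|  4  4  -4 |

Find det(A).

The determinant is 28.

Expand along column 2:
  − 2 · |3 2; 4 -4| = −2·(-12 − 8) = 40
  − 4 · |-3 -3; 3 2| = −4·(-6 − (-9)) = -12
Sum: (40) + (-12) = 28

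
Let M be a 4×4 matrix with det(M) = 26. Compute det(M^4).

456976

det(M^4) = (det M)^4 = (26)^4 = 456976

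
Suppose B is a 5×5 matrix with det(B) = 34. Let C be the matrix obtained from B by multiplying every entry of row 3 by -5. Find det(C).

Scaling one row by -5 multiplies the determinant by -5.
det(C) = (-5)·(34) = -170

The determinant is -170.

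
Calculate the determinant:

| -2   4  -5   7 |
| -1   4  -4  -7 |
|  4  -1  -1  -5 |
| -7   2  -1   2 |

Expand along row 1:
  + (-2) · M_11   where M_11 = det([4 -4 -7; -1 -1 -5; 2 -1 2]) = -17
  − (4) · M_12   where M_12 = det([-1 -4 -7; 4 -1 -5; -7 -1 2]) = -24
  + (-5) · M_13   where M_13 = det([-1 4 -7; 4 -1 -5; -7 2 2]) = 93
  − (7) · M_14   where M_14 = det([-1 4 -4; 4 -1 -1; -7 2 -1]) = 37
det = (+1)·(-2)·(-17) + (-1)·(4)·(-24) + (+1)·(-5)·(93) + (-1)·(7)·(37) = -594

The determinant is -594.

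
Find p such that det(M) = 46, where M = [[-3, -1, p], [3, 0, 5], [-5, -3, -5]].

p = -9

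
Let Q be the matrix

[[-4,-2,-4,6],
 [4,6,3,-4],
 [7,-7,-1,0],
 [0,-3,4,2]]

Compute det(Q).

det(Q) = 1414

Expand along row 3 (it has 1 zero):
  + (7) · M_31   where M_31 = det([-2 -4 6; 6 3 -4; -3 4 2]) = 154
  − (-7) · M_32   where M_32 = det([-4 -4 6; 4 3 -4; 0 4 2]) = 40
  + (-1) · M_33   where M_33 = det([-4 -2 6; 4 6 -4; 0 -3 2]) = -56
det = (+1)·(7)·(154) + (-1)·(-7)·(40) + (+1)·(-1)·(-56) = 1414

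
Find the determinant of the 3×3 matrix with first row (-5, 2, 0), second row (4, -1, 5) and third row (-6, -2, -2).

-104

Expand along column 3:
  − 5 · |-5 2; -6 -2| = −5·(10 − (-12)) = -110
  + (-2) · |-5 2; 4 -1| = (-2)·(5 − 8) = 6
Sum: (-110) + (6) = -104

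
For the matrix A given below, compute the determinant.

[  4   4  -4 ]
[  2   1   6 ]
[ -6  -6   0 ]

The determinant is 24.

Expand along column 3:
  + (-4) · |2 1; -6 -6| = (-4)·(-12 − (-6)) = 24
  − 6 · |4 4; -6 -6| = −6·(-24 − (-24)) = 0
Sum: (24) + (0) = 24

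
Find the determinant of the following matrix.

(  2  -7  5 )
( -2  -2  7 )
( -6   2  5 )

Expand along row 1:
  + 2 · |-2 7; 2 5| = 2·(-10 − 14) = -48
  − (-7) · |-2 7; -6 5| = −(-7)·(-10 − (-42)) = 224
  + 5 · |-2 -2; -6 2| = 5·(-4 − 12) = -80
Sum: (-48) + (224) + (-80) = 96

96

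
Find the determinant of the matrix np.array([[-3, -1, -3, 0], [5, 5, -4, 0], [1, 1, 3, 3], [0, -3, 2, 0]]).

Expand along column 4 (it has 3 zeros):
  − (3) · M_34   where M_34 = det([-3 -1 -3; 5 5 -4; 0 -3 2]) = 61
det = (-1)·(3)·(61) = -183

-183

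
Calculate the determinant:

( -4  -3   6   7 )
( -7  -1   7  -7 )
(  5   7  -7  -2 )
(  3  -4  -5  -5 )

Expand along row 1:
  + (-4) · M_11   where M_11 = det([-1 7 -7; 7 -7 -2; -4 -5 -5]) = 717
  − (-3) · M_12   where M_12 = det([-7 7 -7; 5 -7 -2; 3 -5 -5]) = -14
  + (6) · M_13   where M_13 = det([-7 -1 -7; 5 7 -2; 3 -4 -5]) = 569
  − (7) · M_14   where M_14 = det([-7 -1 7; 5 7 -7; 3 -4 -5]) = 150
det = (+1)·(-4)·(717) + (-1)·(-3)·(-14) + (+1)·(6)·(569) + (-1)·(7)·(150) = -546

-546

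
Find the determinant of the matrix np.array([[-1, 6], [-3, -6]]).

det = (-1)·(-6) − 6·(-3) = 6 − (-18) = 24

The determinant is 24.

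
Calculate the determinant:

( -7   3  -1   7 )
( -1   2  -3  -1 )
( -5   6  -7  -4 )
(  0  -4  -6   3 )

Expand along row 4 (it has 1 zero):
  + (-4) · M_42   where M_42 = det([-7 -1 7; -1 -3 -1; -5 -7 -4]) = -92
  − (-6) · M_43   where M_43 = det([-7 3 7; -1 2 -1; -5 6 -4]) = 45
  + (3) · M_44   where M_44 = det([-7 3 -1; -1 2 -3; -5 6 -7]) = -8
det = (+1)·(-4)·(-92) + (-1)·(-6)·(45) + (+1)·(3)·(-8) = 614

The determinant is 614.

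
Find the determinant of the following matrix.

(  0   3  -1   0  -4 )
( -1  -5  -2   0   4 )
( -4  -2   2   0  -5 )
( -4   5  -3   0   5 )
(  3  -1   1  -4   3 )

The determinant is 3808.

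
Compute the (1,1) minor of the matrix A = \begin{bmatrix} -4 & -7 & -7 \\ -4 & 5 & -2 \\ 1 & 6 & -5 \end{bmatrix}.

-13

Delete row 1 and column 1; the remaining 2×2 submatrix is [5 -2; 6 -5].
Its determinant is 5·(-5) − (-2)·6 = -13.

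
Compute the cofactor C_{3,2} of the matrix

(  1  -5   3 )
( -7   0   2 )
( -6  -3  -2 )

-23

Delete row 3 and column 2; the remaining 2×2 submatrix is [1 3; -7 2].
Its determinant is 1·2 − 3·(-7) = 23.
The cofactor carries sign (−1)^(3+2) = −1, so C_{3,2} = −(23) = -23.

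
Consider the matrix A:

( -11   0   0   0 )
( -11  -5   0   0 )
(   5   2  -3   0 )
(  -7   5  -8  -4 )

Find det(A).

660

A is lower triangular, so det(A) is the product of the diagonal entries:
det = (-11) · (-5) · (-3) · (-4) = 660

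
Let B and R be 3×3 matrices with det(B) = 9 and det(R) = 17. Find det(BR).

det(BR) = 153

det(BR) = det(B)·det(R) = (9)·(17) = 153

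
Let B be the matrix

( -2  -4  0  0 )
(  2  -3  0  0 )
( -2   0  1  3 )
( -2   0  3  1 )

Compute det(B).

The determinant is -112.

B is block lower-triangular with a 2×2 block and a 2×2 block on the diagonal, so its determinant equals the product of the determinants of the diagonal blocks.
det of the 2×2 block = 14
det of the 2×2 block = -8
det = (14)·(-8) = -112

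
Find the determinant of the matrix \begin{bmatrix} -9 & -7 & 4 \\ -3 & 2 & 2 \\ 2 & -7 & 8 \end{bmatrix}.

Expand along column 1:
  + (-9) · |2 2; -7 8| = (-9)·(16 − (-14)) = -270
  − (-3) · |-7 4; -7 8| = −(-3)·(-56 − (-28)) = -84
  + 2 · |-7 4; 2 2| = 2·(-14 − 8) = -44
Sum: (-270) + (-84) + (-44) = -398

-398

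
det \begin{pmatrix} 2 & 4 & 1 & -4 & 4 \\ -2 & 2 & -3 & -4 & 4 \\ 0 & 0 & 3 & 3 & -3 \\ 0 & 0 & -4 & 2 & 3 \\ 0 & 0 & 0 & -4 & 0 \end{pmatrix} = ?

The determinant is -144.

The matrix is block upper-triangular with a 2×2 block and a 3×3 block on the diagonal, so its determinant equals the product of the determinants of the diagonal blocks.
det of the 2×2 block = 12
det of the 3×3 block = -12
det = (12)·(-12) = -144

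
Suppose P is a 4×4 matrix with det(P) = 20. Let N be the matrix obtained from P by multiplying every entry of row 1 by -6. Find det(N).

-120

Scaling one row by -6 multiplies the determinant by -6.
det(N) = (-6)·(20) = -120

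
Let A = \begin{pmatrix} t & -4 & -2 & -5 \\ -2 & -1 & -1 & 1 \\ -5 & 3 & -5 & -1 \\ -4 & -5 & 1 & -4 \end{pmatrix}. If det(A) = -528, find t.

t = 1

Expanding along the column containing t, det(A) is linear in t: det(A) = (-60)·t + (-468).
Set (-60)·t + (-468) = -528  ⇒  (-60)·t = -60  ⇒  t = 1.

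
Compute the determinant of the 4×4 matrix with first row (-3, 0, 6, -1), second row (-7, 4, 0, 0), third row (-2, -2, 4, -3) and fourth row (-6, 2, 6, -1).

-28

Expand along row 2 (it has 2 zeros):
  − (-7) · M_21   where M_21 = det([0 6 -1; -2 4 -3; 2 6 -1]) = -28
  + (4) · M_22   where M_22 = det([-3 6 -1; -2 4 -3; -6 6 -1]) = 42
det = (-1)·(-7)·(-28) + (+1)·(4)·(42) = -28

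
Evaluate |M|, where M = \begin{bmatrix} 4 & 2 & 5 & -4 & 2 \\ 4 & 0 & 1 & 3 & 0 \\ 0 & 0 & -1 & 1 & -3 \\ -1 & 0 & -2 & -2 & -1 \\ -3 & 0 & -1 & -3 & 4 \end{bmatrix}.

Expand along column 2 (it has 4 zeros):
  − (2) · M_12   where M_12 = det([4 1 3 0; 0 -1 1 -3; -1 -2 -2 -1; -3 -1 -3 4]) = 40
det = (-1)·(2)·(40) = -80

|M| = -80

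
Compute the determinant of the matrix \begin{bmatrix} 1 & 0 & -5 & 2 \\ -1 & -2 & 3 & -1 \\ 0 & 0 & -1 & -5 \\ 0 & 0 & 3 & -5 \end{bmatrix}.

The matrix is block upper-triangular with a 2×2 block and a 2×2 block on the diagonal, so its determinant equals the product of the determinants of the diagonal blocks.
det of the 2×2 block = -2
det of the 2×2 block = 20
det = (-2)·(20) = -40

-40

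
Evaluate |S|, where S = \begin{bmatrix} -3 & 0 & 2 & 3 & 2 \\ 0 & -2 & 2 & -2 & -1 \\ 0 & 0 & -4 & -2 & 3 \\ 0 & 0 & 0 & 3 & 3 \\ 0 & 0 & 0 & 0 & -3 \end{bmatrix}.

The determinant is 216.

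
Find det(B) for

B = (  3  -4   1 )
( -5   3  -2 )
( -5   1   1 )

The determinant is -35.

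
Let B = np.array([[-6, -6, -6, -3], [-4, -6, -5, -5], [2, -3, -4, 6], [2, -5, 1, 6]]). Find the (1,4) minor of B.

172

Delete row 1 and column 4; the remaining 3×3 submatrix is [-4 -6 -5; 2 -3 -4; 2 -5 1].
Its determinant is 172.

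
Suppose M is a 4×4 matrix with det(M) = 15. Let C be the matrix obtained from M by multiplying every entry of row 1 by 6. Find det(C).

90

Scaling one row by 6 multiplies the determinant by 6.
det(C) = (6)·(15) = 90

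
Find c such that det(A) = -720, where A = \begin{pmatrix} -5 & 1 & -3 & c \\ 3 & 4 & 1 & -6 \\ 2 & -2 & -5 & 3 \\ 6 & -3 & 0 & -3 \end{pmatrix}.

c = 1

Expanding along the column containing c, det(A) is linear in c: det(A) = (159)·c + (-879).
Set (159)·c + (-879) = -720  ⇒  (159)·c = 159  ⇒  c = 1.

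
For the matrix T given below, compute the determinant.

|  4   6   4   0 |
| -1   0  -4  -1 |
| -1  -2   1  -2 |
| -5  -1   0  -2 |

Expand along row 1 (it has 1 zero):
  + (4) · M_11   where M_11 = det([0 -4 -1; -2 1 -2; -1 0 -2]) = 7
  − (6) · M_12   where M_12 = det([-1 -4 -1; -1 1 -2; -5 0 -2]) = -35
  + (4) · M_13   where M_13 = det([-1 0 -1; -1 -2 -2; -5 -1 -2]) = 7
det = (+1)·(4)·(7) + (-1)·(6)·(-35) + (+1)·(4)·(7) = 266

266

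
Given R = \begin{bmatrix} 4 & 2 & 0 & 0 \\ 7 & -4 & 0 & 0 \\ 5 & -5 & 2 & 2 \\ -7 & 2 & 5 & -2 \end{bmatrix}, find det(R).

The determinant is 420.

R is block lower-triangular with a 2×2 block and a 2×2 block on the diagonal, so its determinant equals the product of the determinants of the diagonal blocks.
det of the 2×2 block = -30
det of the 2×2 block = -14
det = (-30)·(-14) = 420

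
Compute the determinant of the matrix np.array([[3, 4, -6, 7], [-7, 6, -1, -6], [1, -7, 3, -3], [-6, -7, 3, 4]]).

Expand along row 1:
  + (3) · M_11   where M_11 = det([6 -1 -6; -7 3 -3; -7 3 4]) = 77
  − (4) · M_12   where M_12 = det([-7 -1 -6; 1 3 -3; -6 3 4]) = -287
  + (-6) · M_13   where M_13 = det([-7 6 -6; 1 -7 -3; -6 -7 4]) = 721
  − (7) · M_14   where M_14 = det([-7 6 -1; 1 -7 3; -6 -7 3]) = -77
det = (+1)·(3)·(77) + (-1)·(4)·(-287) + (+1)·(-6)·(721) + (-1)·(7)·(-77) = -2408

The determinant is -2408.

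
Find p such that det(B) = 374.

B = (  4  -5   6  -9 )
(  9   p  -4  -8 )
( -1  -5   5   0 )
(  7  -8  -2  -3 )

p = -1

Expanding along the column containing p, det(B) is linear in p: det(B) = (219)·p + (593).
Set (219)·p + (593) = 374  ⇒  (219)·p = -219  ⇒  p = -1.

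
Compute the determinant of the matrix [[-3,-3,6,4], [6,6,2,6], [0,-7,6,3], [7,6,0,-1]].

1540

Expand along row 3 (it has 1 zero):
  − (-7) · M_32   where M_32 = det([-3 6 4; 6 2 6; 7 0 -1]) = 238
  + (6) · M_33   where M_33 = det([-3 -3 4; 6 6 6; 7 6 -1]) = -42
  − (3) · M_34   where M_34 = det([-3 -3 6; 6 6 2; 7 6 0]) = -42
det = (-1)·(-7)·(238) + (+1)·(6)·(-42) + (-1)·(3)·(-42) = 1540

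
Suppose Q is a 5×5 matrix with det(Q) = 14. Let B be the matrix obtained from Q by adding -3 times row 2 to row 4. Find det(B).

Adding a multiple of one row to another leaves the determinant unchanged.
det(B) = (1)·(14) = 14

det(B) = 14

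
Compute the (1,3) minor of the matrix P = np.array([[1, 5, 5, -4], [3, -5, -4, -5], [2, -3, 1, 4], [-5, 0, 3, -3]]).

Delete row 1 and column 3; the remaining 3×3 submatrix is [3 -5 -5; 2 -3 4; -5 0 -3].
Its determinant is 172.

172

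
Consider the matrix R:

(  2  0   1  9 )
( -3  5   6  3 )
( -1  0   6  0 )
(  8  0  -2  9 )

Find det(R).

det(R) = -1485

Expand along column 2 (it has 3 zeros):
  + (5) · M_22   where M_22 = det([2 1 9; -1 6 0; 8 -2 9]) = -297
det = (+1)·(5)·(-297) = -1485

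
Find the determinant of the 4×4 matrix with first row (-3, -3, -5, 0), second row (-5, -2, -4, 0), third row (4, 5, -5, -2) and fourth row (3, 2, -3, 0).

Expand along column 4 (it has 3 zeros):
  − (-2) · M_34   where M_34 = det([-3 -3 -5; -5 -2 -4; 3 2 -3]) = 59
det = (-1)·(-2)·(59) = 118

The determinant is 118.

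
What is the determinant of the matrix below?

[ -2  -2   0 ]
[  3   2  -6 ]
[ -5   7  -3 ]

Expand along row 1:
  + (-2) · |2 -6; 7 -3| = (-2)·(-6 − (-42)) = -72
  − (-2) · |3 -6; -5 -3| = −(-2)·(-9 − 30) = -78
Sum: (-72) + (-78) = -150

-150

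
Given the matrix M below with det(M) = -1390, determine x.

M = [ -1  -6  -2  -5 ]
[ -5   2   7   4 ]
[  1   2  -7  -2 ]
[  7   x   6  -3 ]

x = -1

Expanding along the row containing x, det(M) is linear in x: det(M) = (-142)·x + (-1532).
Set (-142)·x + (-1532) = -1390  ⇒  (-142)·x = 142  ⇒  x = -1.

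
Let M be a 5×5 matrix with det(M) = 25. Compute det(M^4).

det(M^4) = (det M)^4 = (25)^4 = 390625

390625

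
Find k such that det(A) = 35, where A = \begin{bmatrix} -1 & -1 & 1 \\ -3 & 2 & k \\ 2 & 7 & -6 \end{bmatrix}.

6

Expanding along the row containing k, det(A) is linear in k: det(A) = (5)·k + (5).
Set (5)·k + (5) = 35  ⇒  (5)·k = 30  ⇒  k = 6.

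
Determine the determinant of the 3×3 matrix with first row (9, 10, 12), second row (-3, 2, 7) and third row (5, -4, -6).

Expand along row 1:
  + 9 · |2 7; -4 -6| = 9·(-12 − (-28)) = 144
  − 10 · |-3 7; 5 -6| = −10·(18 − 35) = 170
  + 12 · |-3 2; 5 -4| = 12·(12 − 10) = 24
Sum: (144) + (170) + (24) = 338

The determinant is 338.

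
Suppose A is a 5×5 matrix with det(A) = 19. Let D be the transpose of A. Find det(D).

det(Aᵀ) = det(A).
det(D) = (1)·(19) = 19

det(D) = 19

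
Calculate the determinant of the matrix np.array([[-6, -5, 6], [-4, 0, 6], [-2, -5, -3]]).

Expand along row 2:
  − (-4) · |-5 6; -5 -3| = −(-4)·(15 − (-30)) = 180
  − 6 · |-6 -5; -2 -5| = −6·(30 − 10) = -120
Sum: (180) + (-120) = 60

The determinant is 60.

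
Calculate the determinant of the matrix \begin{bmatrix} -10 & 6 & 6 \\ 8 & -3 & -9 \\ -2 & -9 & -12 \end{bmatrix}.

The determinant is 666.

Expand along column 1:
  + (-10) · |-3 -9; -9 -12| = (-10)·(36 − 81) = 450
  − 8 · |6 6; -9 -12| = −8·(-72 − (-54)) = 144
  + (-2) · |6 6; -3 -9| = (-2)·(-54 − (-18)) = 72
Sum: (450) + (144) + (72) = 666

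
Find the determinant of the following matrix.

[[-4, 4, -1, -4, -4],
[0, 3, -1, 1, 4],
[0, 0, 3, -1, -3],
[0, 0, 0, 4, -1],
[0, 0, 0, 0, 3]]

The determinant is -432.

The matrix is upper triangular, so the determinant is the product of the diagonal entries:
det = (-4) · (3) · (3) · (4) · (3) = -432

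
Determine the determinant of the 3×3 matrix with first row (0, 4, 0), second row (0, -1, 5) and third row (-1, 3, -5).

-20

Expand along column 1:
  + (-1) · |4 0; -1 5| = (-1)·(20 − 0) = -20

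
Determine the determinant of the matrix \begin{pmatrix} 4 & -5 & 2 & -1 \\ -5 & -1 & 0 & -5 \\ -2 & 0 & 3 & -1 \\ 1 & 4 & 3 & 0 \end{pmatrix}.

Expand along row 2 (it has 1 zero):
  − (-5) · M_21   where M_21 = det([-5 2 -1; 0 3 -1; 4 3 0]) = -11
  + (-1) · M_22   where M_22 = det([4 2 -1; -2 3 -1; 1 3 0]) = 19
  + (-5) · M_24   where M_24 = det([4 -5 2; -2 0 3; 1 4 3]) = -109
det = (-1)·(-5)·(-11) + (+1)·(-1)·(19) + (+1)·(-5)·(-109) = 471

471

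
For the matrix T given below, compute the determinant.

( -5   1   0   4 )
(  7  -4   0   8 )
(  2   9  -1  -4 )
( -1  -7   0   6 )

422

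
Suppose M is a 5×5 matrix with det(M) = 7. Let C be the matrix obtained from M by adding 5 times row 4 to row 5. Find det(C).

det(C) = 7

Adding a multiple of one row to another leaves the determinant unchanged.
det(C) = (1)·(7) = 7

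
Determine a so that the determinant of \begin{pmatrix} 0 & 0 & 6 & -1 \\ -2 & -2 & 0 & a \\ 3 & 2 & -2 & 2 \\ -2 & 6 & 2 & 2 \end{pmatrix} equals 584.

3

Expanding along the row containing a, det(B) is linear in a: det(B) = (132)·a + (188).
Set (132)·a + (188) = 584  ⇒  (132)·a = 396  ⇒  a = 3.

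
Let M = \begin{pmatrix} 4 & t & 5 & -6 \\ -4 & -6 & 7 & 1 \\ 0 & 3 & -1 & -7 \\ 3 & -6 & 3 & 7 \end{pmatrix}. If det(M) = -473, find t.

Expanding along the column containing t, det(M) is linear in t: det(M) = (200)·t + (927).
Set (200)·t + (927) = -473  ⇒  (200)·t = -1400  ⇒  t = -7.

-7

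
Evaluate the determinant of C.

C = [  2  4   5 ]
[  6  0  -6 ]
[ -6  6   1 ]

372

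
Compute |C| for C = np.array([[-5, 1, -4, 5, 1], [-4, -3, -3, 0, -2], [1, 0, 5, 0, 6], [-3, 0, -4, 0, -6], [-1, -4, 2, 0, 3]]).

535

Expand along column 4 (it has 4 zeros):
  − (5) · M_14   where M_14 = det([-4 -3 -3 -2; 1 0 5 6; -3 0 -4 -6; -1 -4 2 3]) = -107
det = (-1)·(5)·(-107) = 535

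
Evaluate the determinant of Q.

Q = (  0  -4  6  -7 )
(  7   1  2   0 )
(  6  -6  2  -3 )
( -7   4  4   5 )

det(Q) = -2352

Expand along row 1 (it has 1 zero):
  − (-4) · M_12   where M_12 = det([7 2 0; 6 2 -3; -7 4 5]) = 136
  + (6) · M_13   where M_13 = det([7 1 0; 6 -6 -3; -7 4 5]) = -135
  − (-7) · M_14   where M_14 = det([7 1 2; 6 -6 2; -7 4 4]) = -298
det = (-1)·(-4)·(136) + (+1)·(6)·(-135) + (-1)·(-7)·(-298) = -2352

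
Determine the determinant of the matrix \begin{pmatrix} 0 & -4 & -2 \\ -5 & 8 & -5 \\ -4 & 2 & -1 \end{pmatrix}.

-104

Expand along column 1:
  − (-5) · |-4 -2; 2 -1| = −(-5)·(4 − (-4)) = 40
  + (-4) · |-4 -2; 8 -5| = (-4)·(20 − (-16)) = -144
Sum: (40) + (-144) = -104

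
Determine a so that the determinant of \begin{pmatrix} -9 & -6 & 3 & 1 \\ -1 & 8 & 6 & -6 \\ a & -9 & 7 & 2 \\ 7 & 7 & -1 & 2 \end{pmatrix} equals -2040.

Expanding along the row containing a, det(A) is linear in a: det(A) = (-260)·a + (-4380).
Set (-260)·a + (-4380) = -2040  ⇒  (-260)·a = 2340  ⇒  a = -9.

a = -9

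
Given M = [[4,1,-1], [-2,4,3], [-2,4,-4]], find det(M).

The determinant is -126.

Expand along column 1:
  + 4 · |4 3; 4 -4| = 4·(-16 − 12) = -112
  − (-2) · |1 -1; 4 -4| = −(-2)·(-4 − (-4)) = 0
  + (-2) · |1 -1; 4 3| = (-2)·(3 − (-4)) = -14
Sum: (-112) + (0) + (-14) = -126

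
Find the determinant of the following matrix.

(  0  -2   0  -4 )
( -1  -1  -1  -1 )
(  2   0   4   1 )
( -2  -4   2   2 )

Expand along row 1 (it has 2 zeros):
  − (-2) · M_12   where M_12 = det([-1 -1 -1; 2 4 1; -2 2 2]) = -12
  − (-4) · M_14   where M_14 = det([-1 -1 -1; 2 0 4; -2 -4 2]) = 4
det = (-1)·(-2)·(-12) + (-1)·(-4)·(4) = -8

The determinant is -8.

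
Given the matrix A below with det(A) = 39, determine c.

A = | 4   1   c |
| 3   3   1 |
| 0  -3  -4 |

-7

Expanding along the row containing c, det(A) is linear in c: det(A) = (-9)·c + (-24).
Set (-9)·c + (-24) = 39  ⇒  (-9)·c = 63  ⇒  c = -7.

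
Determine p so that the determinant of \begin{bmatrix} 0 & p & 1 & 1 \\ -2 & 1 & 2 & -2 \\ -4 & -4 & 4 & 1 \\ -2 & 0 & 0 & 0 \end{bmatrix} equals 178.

7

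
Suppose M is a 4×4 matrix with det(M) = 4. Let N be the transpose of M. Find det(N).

det(Mᵀ) = det(M).
det(N) = (1)·(4) = 4

The determinant is 4.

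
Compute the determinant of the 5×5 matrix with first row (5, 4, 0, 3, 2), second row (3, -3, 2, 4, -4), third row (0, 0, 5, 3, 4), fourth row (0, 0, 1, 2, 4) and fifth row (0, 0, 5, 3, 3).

189

The matrix is block upper-triangular with a 2×2 block and a 3×3 block on the diagonal, so its determinant equals the product of the determinants of the diagonal blocks.
det of the 2×2 block = -27
det of the 3×3 block = -7
det = (-27)·(-7) = 189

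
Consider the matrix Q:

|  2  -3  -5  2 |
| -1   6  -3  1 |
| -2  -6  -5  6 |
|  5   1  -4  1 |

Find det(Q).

Expand along row 1:
  + (2) · M_11   where M_11 = det([6 -3 1; -6 -5 6; 1 -4 1]) = 107
  − (-3) · M_12   where M_12 = det([-1 -3 1; -2 -5 6; 5 -4 1]) = -82
  + (-5) · M_13   where M_13 = det([-1 6 1; -2 -6 6; 5 1 1]) = 232
  − (2) · M_14   where M_14 = det([-1 6 -3; -2 -6 -5; 5 1 -4]) = -311
det = (+1)·(2)·(107) + (-1)·(-3)·(-82) + (+1)·(-5)·(232) + (-1)·(2)·(-311) = -570

det(Q) = -570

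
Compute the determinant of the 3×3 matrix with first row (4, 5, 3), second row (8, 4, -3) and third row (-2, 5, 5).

The determinant is 114.

Expand along column 1:
  + 4 · |4 -3; 5 5| = 4·(20 − (-15)) = 140
  − 8 · |5 3; 5 5| = −8·(25 − 15) = -80
  + (-2) · |5 3; 4 -3| = (-2)·(-15 − 12) = 54
Sum: (140) + (-80) + (54) = 114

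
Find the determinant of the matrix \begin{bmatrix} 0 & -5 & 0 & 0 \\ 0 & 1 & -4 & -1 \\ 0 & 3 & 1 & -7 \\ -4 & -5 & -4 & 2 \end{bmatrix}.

-580

Expand along row 1 (it has 3 zeros):
  − (-5) · M_12   where M_12 = det([0 -4 -1; 0 1 -7; -4 -4 2]) = -116
det = (-1)·(-5)·(-116) = -580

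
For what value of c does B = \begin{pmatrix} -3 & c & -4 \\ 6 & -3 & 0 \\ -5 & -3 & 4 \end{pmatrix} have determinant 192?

-1

Expanding along the row containing c, det(B) is linear in c: det(B) = (-24)·c + (168).
Set (-24)·c + (168) = 192  ⇒  (-24)·c = 24  ⇒  c = -1.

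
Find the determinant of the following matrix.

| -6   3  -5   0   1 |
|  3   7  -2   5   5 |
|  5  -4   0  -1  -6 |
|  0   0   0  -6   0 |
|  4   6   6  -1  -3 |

20262

Expand along row 4 (it has 4 zeros):
  + (-6) · M_44   where M_44 = det([-6 3 -5 1; 3 7 -2 5; 5 -4 0 -6; 4 6 6 -3]) = -3377
det = (+1)·(-6)·(-3377) = 20262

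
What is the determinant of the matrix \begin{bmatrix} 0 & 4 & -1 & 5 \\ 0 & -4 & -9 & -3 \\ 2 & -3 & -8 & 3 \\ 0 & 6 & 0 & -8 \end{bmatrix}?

1216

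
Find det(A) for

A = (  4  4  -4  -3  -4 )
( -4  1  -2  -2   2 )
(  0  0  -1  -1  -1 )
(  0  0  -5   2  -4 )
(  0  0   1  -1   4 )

A is block upper-triangular with a 2×2 block and a 3×3 block on the diagonal, so its determinant equals the product of the determinants of the diagonal blocks.
det of the 2×2 block = 20
det of the 3×3 block = -23
det = (20)·(-23) = -460

-460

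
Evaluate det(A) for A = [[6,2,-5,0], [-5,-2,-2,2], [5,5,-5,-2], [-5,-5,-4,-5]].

-1199

Expand along row 1 (it has 1 zero):
  + (6) · M_11   where M_11 = det([-2 -2 2; 5 -5 -2; -5 -4 -5]) = -194
  − (2) · M_12   where M_12 = det([-5 -2 2; 5 -5 -2; -5 -4 -5]) = -245
  + (-5) · M_13   where M_13 = det([-5 -2 2; 5 5 -2; -5 -5 -5]) = 105
det = (+1)·(6)·(-194) + (-1)·(2)·(-245) + (+1)·(-5)·(105) = -1199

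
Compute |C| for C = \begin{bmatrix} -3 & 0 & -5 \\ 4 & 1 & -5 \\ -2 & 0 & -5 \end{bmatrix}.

|C| = 5

Expand along column 2:
  + 1 · |-3 -5; -2 -5| = 1·(15 − 10) = 5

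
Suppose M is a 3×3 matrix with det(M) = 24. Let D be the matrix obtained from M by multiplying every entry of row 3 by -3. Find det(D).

The determinant is -72.

Scaling one row by -3 multiplies the determinant by -3.
det(D) = (-3)·(24) = -72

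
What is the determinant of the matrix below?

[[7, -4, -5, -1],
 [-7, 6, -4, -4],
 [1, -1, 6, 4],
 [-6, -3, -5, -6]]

107

Expand along row 1:
  + (7) · M_11   where M_11 = det([6 -4 -4; -1 6 4; -3 -5 -6]) = -116
  − (-4) · M_12   where M_12 = det([-7 -4 -4; 1 6 4; -6 -5 -6]) = 60
  + (-5) · M_13   where M_13 = det([-7 6 -4; 1 -1 4; -6 -3 -6]) = -198
  − (-1) · M_14   where M_14 = det([-7 6 -4; 1 -1 6; -6 -3 -5]) = -311
det = (+1)·(7)·(-116) + (-1)·(-4)·(60) + (+1)·(-5)·(-198) + (-1)·(-1)·(-311) = 107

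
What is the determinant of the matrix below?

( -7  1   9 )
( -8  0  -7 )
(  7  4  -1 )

Expand along column 2:
  − 1 · |-8 -7; 7 -1| = −1·(8 − (-49)) = -57
  − 4 · |-7 9; -8 -7| = −4·(49 − (-72)) = -484
Sum: (-57) + (-484) = -541

-541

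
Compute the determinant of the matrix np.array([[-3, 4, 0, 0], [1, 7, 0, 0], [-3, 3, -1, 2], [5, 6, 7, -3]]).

The matrix is block lower-triangular with a 2×2 block and a 2×2 block on the diagonal, so its determinant equals the product of the determinants of the diagonal blocks.
det of the 2×2 block = -25
det of the 2×2 block = -11
det = (-25)·(-11) = 275

The determinant is 275.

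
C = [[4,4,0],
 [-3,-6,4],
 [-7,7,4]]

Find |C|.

|C| = -272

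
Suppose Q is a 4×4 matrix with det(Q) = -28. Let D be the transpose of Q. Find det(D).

det(Qᵀ) = det(Q).
det(D) = (1)·(-28) = -28

-28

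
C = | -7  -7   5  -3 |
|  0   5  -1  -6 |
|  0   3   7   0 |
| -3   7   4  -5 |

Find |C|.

Expand along row 3 (it has 2 zeros):
  − (3) · M_32   where M_32 = det([-7 5 -3; 0 -1 -6; -3 4 -5]) = -104
  + (7) · M_33   where M_33 = det([-7 -7 -3; 0 5 -6; -3 7 -5]) = -290
det = (-1)·(3)·(-104) + (+1)·(7)·(-290) = -1718

-1718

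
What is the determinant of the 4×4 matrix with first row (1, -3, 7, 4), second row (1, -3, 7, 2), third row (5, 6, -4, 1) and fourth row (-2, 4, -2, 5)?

Expand along row 1:
  + (1) · M_11   where M_11 = det([-3 7 2; 6 -4 1; 4 -2 5]) = -120
  − (-3) · M_12   where M_12 = det([1 7 2; 5 -4 1; -2 -2 5]) = -243
  + (7) · M_13   where M_13 = det([1 -3 2; 5 6 1; -2 4 5]) = 171
  − (4) · M_14   where M_14 = det([1 -3 7; 5 6 -4; -2 4 -2]) = 174
det = (+1)·(1)·(-120) + (-1)·(-3)·(-243) + (+1)·(7)·(171) + (-1)·(4)·(174) = -348

The determinant is -348.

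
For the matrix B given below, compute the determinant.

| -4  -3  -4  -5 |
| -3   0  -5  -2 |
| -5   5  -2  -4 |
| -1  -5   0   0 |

det(B) = -328

Expand along row 4 (it has 2 zeros):
  − (-1) · M_41   where M_41 = det([-3 -4 -5; 0 -5 -2; 5 -2 -4]) = -133
  + (-5) · M_42   where M_42 = det([-4 -4 -5; -3 -5 -2; -5 -2 -4]) = 39
det = (-1)·(-1)·(-133) + (+1)·(-5)·(39) = -328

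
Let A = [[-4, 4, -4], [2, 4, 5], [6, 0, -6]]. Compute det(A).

Expand along row 3:
  + 6 · |4 -4; 4 5| = 6·(20 − (-16)) = 216
  + (-6) · |-4 4; 2 4| = (-6)·(-16 − 8) = 144
Sum: (216) + (144) = 360

360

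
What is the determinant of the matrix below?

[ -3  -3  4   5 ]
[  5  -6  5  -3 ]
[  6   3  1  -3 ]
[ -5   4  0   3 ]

Expand along row 4 (it has 1 zero):
  − (-5) · M_41   where M_41 = det([-3 4 5; -6 5 -3; 3 1 -3]) = -177
  + (4) · M_42   where M_42 = det([-3 4 5; 5 5 -3; 6 1 -3]) = -101
  + (3) · M_44   where M_44 = det([-3 -3 4; 5 -6 5; 6 3 1]) = 192
det = (-1)·(-5)·(-177) + (+1)·(4)·(-101) + (+1)·(3)·(192) = -713

-713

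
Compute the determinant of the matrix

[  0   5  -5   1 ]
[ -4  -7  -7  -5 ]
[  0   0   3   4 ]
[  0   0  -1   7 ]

The determinant is 500.

The matrix is block upper-triangular with a 2×2 block and a 2×2 block on the diagonal, so its determinant equals the product of the determinants of the diagonal blocks.
det of the 2×2 block = 20
det of the 2×2 block = 25
det = (20)·(25) = 500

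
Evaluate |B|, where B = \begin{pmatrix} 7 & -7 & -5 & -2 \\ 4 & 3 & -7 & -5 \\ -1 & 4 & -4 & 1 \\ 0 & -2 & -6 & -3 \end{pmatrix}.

Expand along row 4 (it has 1 zero):
  + (-2) · M_42   where M_42 = det([7 -5 -2; 4 -7 -5; -1 -4 1]) = -148
  − (-6) · M_43   where M_43 = det([7 -7 -2; 4 3 -5; -1 4 1]) = 116
  + (-3) · M_44   where M_44 = det([7 -7 -5; 4 3 -7; -1 4 -4]) = -144
det = (+1)·(-2)·(-148) + (-1)·(-6)·(116) + (+1)·(-3)·(-144) = 1424

det(B) = 1424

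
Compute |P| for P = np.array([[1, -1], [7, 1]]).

det(P) = 8

det(P) = 1·1 − (-1)·7 = 1 − (-7) = 8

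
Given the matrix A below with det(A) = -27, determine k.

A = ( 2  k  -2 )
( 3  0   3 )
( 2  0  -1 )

Expanding along the row containing k, det(A) is linear in k: det(A) = (9)·k + (0).
Set (9)·k + (0) = -27  ⇒  (9)·k = -27  ⇒  k = -3.

-3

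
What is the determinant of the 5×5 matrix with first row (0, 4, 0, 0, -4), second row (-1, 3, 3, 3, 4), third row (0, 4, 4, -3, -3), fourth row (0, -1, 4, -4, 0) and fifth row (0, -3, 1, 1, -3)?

Expand along column 1 (it has 4 zeros):
  − (-1) · M_21   where M_21 = det([4 0 0 -4; 4 4 -3 -3; -1 4 -4 0; -3 1 1 -3]) = 156
det = (-1)·(-1)·(156) = 156

156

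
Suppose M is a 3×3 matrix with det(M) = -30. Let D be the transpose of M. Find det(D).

det(D) = -30

det(Mᵀ) = det(M).
det(D) = (1)·(-30) = -30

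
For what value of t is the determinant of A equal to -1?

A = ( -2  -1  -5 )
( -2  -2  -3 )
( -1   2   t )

t = -8

Expanding along the column containing t, det(A) is linear in t: det(A) = (2)·t + (15).
Set (2)·t + (15) = -1  ⇒  (2)·t = -16  ⇒  t = -8.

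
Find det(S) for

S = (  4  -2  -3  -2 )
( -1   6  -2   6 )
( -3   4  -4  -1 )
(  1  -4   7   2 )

|S| = 0

Expand along row 1:
  + (4) · M_11   where M_11 = det([6 -2 6; 4 -4 -1; -4 7 2]) = 74
  − (-2) · M_12   where M_12 = det([-1 -2 6; -3 -4 -1; 1 7 2]) = -111
  + (-3) · M_13   where M_13 = det([-1 6 6; -3 4 -1; 1 -4 2]) = 74
  − (-2) · M_14   where M_14 = det([-1 6 -2; -3 4 -4; 1 -4 7]) = 74
det = (+1)·(4)·(74) + (-1)·(-2)·(-111) + (+1)·(-3)·(74) + (-1)·(-2)·(74) = 0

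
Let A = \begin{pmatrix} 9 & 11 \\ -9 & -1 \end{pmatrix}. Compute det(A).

det(A) = 9·(-1) − 11·(-9) = -9 − (-99) = 90

The determinant is 90.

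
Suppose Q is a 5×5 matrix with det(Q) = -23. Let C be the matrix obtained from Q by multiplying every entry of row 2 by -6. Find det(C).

Scaling one row by -6 multiplies the determinant by -6.
det(C) = (-6)·(-23) = 138

det(C) = 138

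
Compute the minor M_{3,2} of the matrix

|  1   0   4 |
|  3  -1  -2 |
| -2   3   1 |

-14

Delete row 3 and column 2; the remaining 2×2 submatrix is [1 4; 3 -2].
Its determinant is 1·(-2) − 4·3 = -14.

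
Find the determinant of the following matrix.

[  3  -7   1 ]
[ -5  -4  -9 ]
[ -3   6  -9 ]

354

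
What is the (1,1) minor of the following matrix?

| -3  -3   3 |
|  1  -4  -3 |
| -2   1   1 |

The minor is -1.

Delete row 1 and column 1; the remaining 2×2 submatrix is [-4 -3; 1 1].
Its determinant is (-4)·1 − (-3)·1 = -1.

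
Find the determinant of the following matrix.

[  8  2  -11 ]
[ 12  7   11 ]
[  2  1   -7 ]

Expand along row 1:
  + 8 · |7 11; 1 -7| = 8·(-49 − 11) = -480
  − 2 · |12 11; 2 -7| = −2·(-84 − 22) = 212
  + (-11) · |12 7; 2 1| = (-11)·(12 − 14) = 22
Sum: (-480) + (212) + (22) = -246

-246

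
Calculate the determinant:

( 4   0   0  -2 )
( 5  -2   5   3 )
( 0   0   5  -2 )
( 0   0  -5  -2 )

The matrix is block upper-triangular with a 2×2 block and a 2×2 block on the diagonal, so its determinant equals the product of the determinants of the diagonal blocks.
det of the 2×2 block = -8
det of the 2×2 block = -20
det = (-8)·(-20) = 160

The determinant is 160.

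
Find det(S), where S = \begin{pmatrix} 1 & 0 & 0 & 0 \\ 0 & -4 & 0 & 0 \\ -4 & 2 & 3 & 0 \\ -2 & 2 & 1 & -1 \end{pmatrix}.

12

S is lower triangular, so det(S) is the product of the diagonal entries:
det = (1) · (-4) · (3) · (-1) = 12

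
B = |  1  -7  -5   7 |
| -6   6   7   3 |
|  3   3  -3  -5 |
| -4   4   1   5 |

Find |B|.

-168

Expand along row 1:
  + (1) · M_11   where M_11 = det([6 7 3; 3 -3 -5; 4 1 5]) = -260
  − (-7) · M_12   where M_12 = det([-6 7 3; 3 -3 -5; -4 1 5]) = 68
  + (-5) · M_13   where M_13 = det([-6 6 3; 3 3 -5; -4 4 5]) = -108
  − (7) · M_14   where M_14 = det([-6 6 7; 3 3 -3; -4 4 1]) = 132
det = (+1)·(1)·(-260) + (-1)·(-7)·(68) + (+1)·(-5)·(-108) + (-1)·(7)·(132) = -168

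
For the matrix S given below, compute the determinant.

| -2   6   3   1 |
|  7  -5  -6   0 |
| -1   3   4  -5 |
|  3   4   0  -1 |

Expand along row 2 (it has 1 zero):
  − (7) · M_21   where M_21 = det([6 3 1; 3 4 -5; 4 0 -1]) = -91
  + (-5) · M_22   where M_22 = det([-2 3 1; -1 4 -5; 3 0 -1]) = -52
  − (-6) · M_23   where M_23 = det([-2 6 1; -1 3 -5; 3 4 -1]) = -143
det = (-1)·(7)·(-91) + (+1)·(-5)·(-52) + (-1)·(-6)·(-143) = 39

|S| = 39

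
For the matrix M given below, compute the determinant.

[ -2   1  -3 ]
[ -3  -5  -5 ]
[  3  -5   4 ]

Expand along column 1:
  + (-2) · |-5 -5; -5 4| = (-2)·(-20 − 25) = 90
  − (-3) · |1 -3; -5 4| = −(-3)·(4 − 15) = -33
  + 3 · |1 -3; -5 -5| = 3·(-5 − 15) = -60
Sum: (90) + (-33) + (-60) = -3

|M| = -3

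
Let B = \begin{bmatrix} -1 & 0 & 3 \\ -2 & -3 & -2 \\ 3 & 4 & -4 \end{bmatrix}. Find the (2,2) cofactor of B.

-5

Delete row 2 and column 2; the remaining 2×2 submatrix is [-1 3; 3 -4].
Its determinant is (-1)·(-4) − 3·3 = -5.
The cofactor carries sign (−1)^(2+2) = +1, so C_{2,2} = +(-5) = -5.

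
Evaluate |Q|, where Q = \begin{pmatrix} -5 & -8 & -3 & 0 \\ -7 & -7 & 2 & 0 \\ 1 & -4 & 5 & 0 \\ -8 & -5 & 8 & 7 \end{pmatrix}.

-1862

Expand along column 4 (it has 3 zeros):
  + (7) · M_44   where M_44 = det([-5 -8 -3; -7 -7 2; 1 -4 5]) = -266
det = (+1)·(7)·(-266) = -1862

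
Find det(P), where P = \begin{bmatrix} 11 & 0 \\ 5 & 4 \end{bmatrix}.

det(P) = 44

det(P) = 11·4 − 0·5 = 44 − 0 = 44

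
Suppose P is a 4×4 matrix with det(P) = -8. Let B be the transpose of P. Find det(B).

det(B) = -8

det(Pᵀ) = det(P).
det(B) = (1)·(-8) = -8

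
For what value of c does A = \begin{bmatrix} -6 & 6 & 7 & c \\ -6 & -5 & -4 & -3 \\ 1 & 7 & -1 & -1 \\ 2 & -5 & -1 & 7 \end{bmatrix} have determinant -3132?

Expanding along the column containing c, det(A) is linear in c: det(A) = (-153)·c + (-3132).
Set (-153)·c + (-3132) = -3132  ⇒  (-153)·c = 0  ⇒  c = 0.

0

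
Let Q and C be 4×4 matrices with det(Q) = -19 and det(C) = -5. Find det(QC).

det(QC) = det(Q)·det(C) = (-19)·(-5) = 95

95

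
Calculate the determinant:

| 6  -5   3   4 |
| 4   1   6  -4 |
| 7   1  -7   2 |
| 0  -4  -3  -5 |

The determinant is 4733.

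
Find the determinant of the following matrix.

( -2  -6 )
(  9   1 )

det = (-2)·1 − (-6)·9 = -2 − (-54) = 52

The determinant is 52.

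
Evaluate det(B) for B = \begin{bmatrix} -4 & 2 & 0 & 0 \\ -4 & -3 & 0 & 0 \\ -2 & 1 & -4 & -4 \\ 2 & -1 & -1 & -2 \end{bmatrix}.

80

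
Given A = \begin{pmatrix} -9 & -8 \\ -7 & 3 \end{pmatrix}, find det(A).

det(A) = (-9)·3 − (-8)·(-7) = -27 − 56 = -83

-83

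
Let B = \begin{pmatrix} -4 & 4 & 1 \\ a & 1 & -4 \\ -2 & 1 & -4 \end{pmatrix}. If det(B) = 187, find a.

9

Expanding along the column containing a, det(B) is linear in a: det(B) = (17)·a + (34).
Set (17)·a + (34) = 187  ⇒  (17)·a = 153  ⇒  a = 9.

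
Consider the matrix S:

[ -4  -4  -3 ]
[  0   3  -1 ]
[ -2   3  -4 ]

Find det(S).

Expand along column 1:
  + (-4) · |3 -1; 3 -4| = (-4)·(-12 − (-3)) = 36
  + (-2) · |-4 -3; 3 -1| = (-2)·(4 − (-9)) = -26
Sum: (36) + (-26) = 10

|S| = 10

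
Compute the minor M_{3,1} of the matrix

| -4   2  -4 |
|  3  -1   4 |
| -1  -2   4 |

Delete row 3 and column 1; the remaining 2×2 submatrix is [2 -4; -1 4].
Its determinant is 2·4 − (-4)·(-1) = 4.

4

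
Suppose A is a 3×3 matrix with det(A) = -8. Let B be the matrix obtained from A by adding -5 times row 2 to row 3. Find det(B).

-8

Adding a multiple of one row to another leaves the determinant unchanged.
det(B) = (1)·(-8) = -8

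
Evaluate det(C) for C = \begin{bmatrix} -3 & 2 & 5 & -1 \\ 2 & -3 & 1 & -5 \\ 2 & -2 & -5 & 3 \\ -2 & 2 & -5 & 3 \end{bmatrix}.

Expand along row 1:
  + (-3) · M_11   where M_11 = det([-3 1 -5; -2 -5 3; 2 -5 3]) = -88
  − (2) · M_12   where M_12 = det([2 1 -5; 2 -5 3; -2 -5 3]) = 88
  + (5) · M_13   where M_13 = det([2 -3 -5; 2 -2 3; -2 2 3]) = 12
  − (-1) · M_14   where M_14 = det([2 -3 1; 2 -2 -5; -2 2 -5]) = -20
det = (+1)·(-3)·(-88) + (-1)·(2)·(88) + (+1)·(5)·(12) + (-1)·(-1)·(-20) = 128

det(C) = 128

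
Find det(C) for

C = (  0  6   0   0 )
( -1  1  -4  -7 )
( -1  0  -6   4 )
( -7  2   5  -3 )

Expand along row 1 (it has 3 zeros):
  − (6) · M_12   where M_12 = det([-1 -4 -7; -1 -6 4; -7 5 -3]) = 455
det = (-1)·(6)·(455) = -2730

-2730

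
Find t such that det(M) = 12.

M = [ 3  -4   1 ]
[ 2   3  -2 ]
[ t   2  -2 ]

Expanding along the column containing t, det(M) is linear in t: det(M) = (5)·t + (-18).
Set (5)·t + (-18) = 12  ⇒  (5)·t = 30  ⇒  t = 6.

6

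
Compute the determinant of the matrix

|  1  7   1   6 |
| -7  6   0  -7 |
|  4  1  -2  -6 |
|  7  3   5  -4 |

5076

Expand along row 2 (it has 1 zero):
  − (-7) · M_21   where M_21 = det([7 1 6; 1 -2 -6; 3 5 -4]) = 318
  + (6) · M_22   where M_22 = det([1 1 6; 4 -2 -6; 7 5 -4]) = 216
  + (-7) · M_24   where M_24 = det([1 7 1; 4 1 -2; 7 3 5]) = -222
det = (-1)·(-7)·(318) + (+1)·(6)·(216) + (+1)·(-7)·(-222) = 5076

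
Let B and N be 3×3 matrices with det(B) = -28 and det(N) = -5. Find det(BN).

det(BN) = det(B)·det(N) = (-28)·(-5) = 140

The determinant is 140.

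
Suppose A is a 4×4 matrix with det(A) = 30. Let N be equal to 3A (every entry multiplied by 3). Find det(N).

For a 4×4 matrix, det(3A) = 3^4·det(A) = 81·det(A).
det(N) = (81)·(30) = 2430

2430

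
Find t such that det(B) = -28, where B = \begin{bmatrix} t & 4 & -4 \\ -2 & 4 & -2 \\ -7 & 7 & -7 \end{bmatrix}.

t = -2

Expanding along the row containing t, det(B) is linear in t: det(B) = (-14)·t + (-56).
Set (-14)·t + (-56) = -28  ⇒  (-14)·t = 28  ⇒  t = -2.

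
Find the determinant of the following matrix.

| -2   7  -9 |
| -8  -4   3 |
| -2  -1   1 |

16

Expand along row 1:
  + (-2) · |-4 3; -1 1| = (-2)·(-4 − (-3)) = 2
  − 7 · |-8 3; -2 1| = −7·(-8 − (-6)) = 14
  + (-9) · |-8 -4; -2 -1| = (-9)·(8 − 8) = 0
Sum: (2) + (14) + (0) = 16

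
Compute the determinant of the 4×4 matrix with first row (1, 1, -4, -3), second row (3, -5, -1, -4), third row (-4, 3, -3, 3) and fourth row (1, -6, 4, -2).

-193

Expand along row 1:
  + (1) · M_11   where M_11 = det([-5 -1 -4; 3 -3 3; -6 4 -2]) = 66
  − (1) · M_12   where M_12 = det([3 -1 -4; -4 -3 3; 1 4 -2]) = 39
  + (-4) · M_13   where M_13 = det([3 -5 -4; -4 3 3; 1 -6 -2]) = -23
  − (-3) · M_14   where M_14 = det([3 -5 -1; -4 3 -3; 1 -6 4]) = -104
det = (+1)·(1)·(66) + (-1)·(1)·(39) + (+1)·(-4)·(-23) + (-1)·(-3)·(-104) = -193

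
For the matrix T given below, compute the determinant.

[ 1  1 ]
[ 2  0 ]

|T| = -2

det(T) = 1·0 − 1·2 = 0 − 2 = -2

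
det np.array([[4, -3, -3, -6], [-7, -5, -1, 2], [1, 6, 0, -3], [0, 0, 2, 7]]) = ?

Expand along row 4 (it has 2 zeros):
  − (2) · M_43   where M_43 = det([4 -3 -6; -7 -5 2; 1 6 -3]) = 291
  + (7) · M_44   where M_44 = det([4 -3 -3; -7 -5 -1; 1 6 0]) = 138
det = (-1)·(2)·(291) + (+1)·(7)·(138) = 384

The determinant is 384.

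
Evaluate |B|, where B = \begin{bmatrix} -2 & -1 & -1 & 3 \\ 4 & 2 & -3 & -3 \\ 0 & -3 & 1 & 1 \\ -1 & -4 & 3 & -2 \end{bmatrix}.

det(B) = -98

Expand along row 3 (it has 1 zero):
  − (-3) · M_32   where M_32 = det([-2 -1 3; 4 -3 -3; -1 3 -2]) = -14
  + (1) · M_33   where M_33 = det([-2 -1 3; 4 2 -3; -1 -4 -2]) = -21
  − (1) · M_34   where M_34 = det([-2 -1 -1; 4 2 -3; -1 -4 3]) = 35
det = (-1)·(-3)·(-14) + (+1)·(1)·(-21) + (-1)·(1)·(35) = -98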